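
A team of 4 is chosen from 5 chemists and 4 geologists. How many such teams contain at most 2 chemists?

81

Split by how many chemists are chosen (0 through 2).
Sum: C(5,0)·C(4,4) + C(5,1)·C(4,3) + C(5,2)·C(4,2) = 1 + 20 + 60 = 81.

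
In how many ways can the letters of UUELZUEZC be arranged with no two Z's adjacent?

11760

Total arrangements of UUELZUEZC: 9!/(3!·2!·2!) = 15120.
If the two Z's are adjacent, glue them into one block, leaving 8 items to arrange: (8)!/(3!·2!) = 3360 ways.
Subtracting, 15120 − 3360 = 11760 arrangements keep the Z's apart.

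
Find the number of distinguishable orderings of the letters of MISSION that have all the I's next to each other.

360

Treat the 2 copies of I as a single block. The multiset to arrange is then {II, M, N, O, S, S}, 6 items in all.
That gives (6)!/(2!) = 360 arrangements.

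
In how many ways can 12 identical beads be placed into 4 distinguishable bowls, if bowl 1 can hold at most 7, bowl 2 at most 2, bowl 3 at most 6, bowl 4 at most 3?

54

Without the upper bounds there are C(15,3) = 455 ways to split 12 among 4 bowls.
Subtract solutions that violate a single cap (substitute x_i' = x_i − (cap_i+1)): x_1 ≥ 8 gives C(7,3) = 35; x_2 ≥ 3 gives C(12,3) = 220; x_3 ≥ 7 gives C(8,3) = 56; x_4 ≥ 4 gives C(11,3) = 165. Together 476.
Add back pairs where two caps are both exceeded: 4 + 0 + 1 + 10 + 56 + 4 = 75.
By inclusion–exclusion the count is 455 − 476 + 75 = 54.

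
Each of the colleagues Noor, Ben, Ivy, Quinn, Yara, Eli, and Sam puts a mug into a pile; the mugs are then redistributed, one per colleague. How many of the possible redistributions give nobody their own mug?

Count assignments avoiding every fixed point. For any j of the 7 colleagues fixed to their own mug, the other 7−j can be arranged in (7−j)! ways.
By inclusion–exclusion this is Σ_{j=0}^{7} (−1)^j C(7,j)·(7−j)!.
Computing: 5040 − 5040 + 2520 − 840 + 210 − 42 + 7 − 1 = 1854.

1854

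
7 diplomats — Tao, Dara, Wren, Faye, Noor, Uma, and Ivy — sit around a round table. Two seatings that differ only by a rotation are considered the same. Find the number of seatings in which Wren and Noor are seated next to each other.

240

Glue Wren and Noor into a block (2 internal orders). Seating 6 units around a circle gives (5)! arrangements.
So 2 × (5)! = 2 × 120 = 240.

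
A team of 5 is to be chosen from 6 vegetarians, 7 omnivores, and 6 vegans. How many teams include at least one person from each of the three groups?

Total 5-person selections from all 19: C(19,5) = 11628.
Subtract selections that omit an entire group: no vegetarians → C(13,5) = 1287; no omnivores → C(12,5) = 792; no vegans → C(13,5) = 1287.
Add back selections omitting two groups (i.e. drawn from a single group): C(6,5) + C(7,5) + C(6,5) = 33.
By inclusion–exclusion: 11628 − 3366 + 33 = 8295.

8295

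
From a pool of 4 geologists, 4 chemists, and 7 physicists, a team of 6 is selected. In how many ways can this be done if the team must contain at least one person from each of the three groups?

4060

Total 6-person selections from all 15: C(15,6) = 5005.
Selections missing a whole group: no geologists → C(11,6) = 462; no chemists → C(11,6) = 462; no physicists → C(8,6) = 28.
Add back selections omitting two groups (i.e. drawn from a single group): C(4,6) + C(4,6) + C(7,6) = 7.
By inclusion–exclusion: 5005 − 952 + 7 = 4060.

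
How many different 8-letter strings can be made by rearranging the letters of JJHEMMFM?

3360

Letter multiplicities in JJHEMMFM: E×1, F×1, H×1, J×2, M×3.
So there are 8! / (3!·2!) = 3360 distinguishable arrangements.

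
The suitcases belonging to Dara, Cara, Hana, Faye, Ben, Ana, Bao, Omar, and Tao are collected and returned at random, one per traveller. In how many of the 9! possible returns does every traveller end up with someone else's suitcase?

This is the derangement count D_9: permutations of 9 items with no fixed point.
By inclusion–exclusion this is Σ_{j=0}^{9} (−1)^j C(9,j)·(9−j)!.
Computing: 362880 − 362880 + 181440 − 60480 + 15120 − 3024 + 504 − 72 + 9 − 1 = 133496.

133496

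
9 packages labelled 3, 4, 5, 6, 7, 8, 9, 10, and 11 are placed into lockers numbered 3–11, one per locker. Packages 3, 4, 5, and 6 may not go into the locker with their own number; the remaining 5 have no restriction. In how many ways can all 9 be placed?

Let Aᵢ (for 3 ≤ i ≤ 6) be the placements that put package i in its forbidden locker. Any j of these fix j positions, leaving (9−j)! ways to fill the rest, and there are C(4,j) ways to pick which j.
By inclusion–exclusion, the number of valid placements is Σ_{j=0}^{4} (−1)^j C(4,j)·(9−j)!.
Computing: 362880 − 161280 + 30240 − 2880 + 120 = 229080.

229080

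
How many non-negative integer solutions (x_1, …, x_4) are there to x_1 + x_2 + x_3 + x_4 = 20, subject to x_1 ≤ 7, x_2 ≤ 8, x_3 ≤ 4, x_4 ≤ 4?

Ignoring the caps, the number of non-negative solutions to x_1+…+x_4 = 20 is C(23,3) = 1771.
Subtract solutions that violate a single cap (substitute x_i' = x_i − (cap_i+1)): x_1 ≥ 8 gives C(15,3) = 455; x_2 ≥ 9 gives C(14,3) = 364; x_3 ≥ 5 gives C(18,3) = 816; x_4 ≥ 5 gives C(18,3) = 816. Together 2451.
Add back pairs where two caps are both exceeded: 20 + 120 + 120 + 84 + 84 + 286 = 714.
Subtract triples: 0 + 0 + 10 + 4 = 14.
By inclusion–exclusion the count is 1771 − 2451 + 714 − 14 = 20.

20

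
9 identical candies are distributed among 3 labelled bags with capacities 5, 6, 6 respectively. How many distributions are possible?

Without the upper bounds there are C(11,2) = 55 ways to split 9 among 3 bags.
Subtract solutions that violate a single cap (substitute x_i' = x_i − (cap_i+1)): x_1 ≥ 6 gives C(5,2) = 10; x_2 ≥ 7 gives C(4,2) = 6; x_3 ≥ 7 gives C(4,2) = 6. Together 22.
No two caps can be exceeded simultaneously, so the pair terms are all 0.
By inclusion–exclusion the count is 55 − 22 + 0 = 33.

33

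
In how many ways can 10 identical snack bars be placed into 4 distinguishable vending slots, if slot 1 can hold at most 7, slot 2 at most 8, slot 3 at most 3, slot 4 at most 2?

Ignoring the caps, the number of non-negative solutions to x_1+…+x_4 = 10 is C(13,3) = 286.
Subtract solutions that violate a single cap (substitute x_i' = x_i − (cap_i+1)): x_1 ≥ 8 gives C(5,3) = 10; x_2 ≥ 9 gives C(4,3) = 4; x_3 ≥ 4 gives C(9,3) = 84; x_4 ≥ 3 gives C(10,3) = 120. Together 218.
Add back pairs where two caps are both exceeded: 0 + 0 + 0 + 0 + 0 + 20 = 20.
By inclusion–exclusion the count is 286 − 218 + 20 = 88.

88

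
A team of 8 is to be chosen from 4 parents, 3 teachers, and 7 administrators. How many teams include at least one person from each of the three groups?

With no constraint there are C(14,8) = 3003 possible selections.
Subtract selections that omit an entire group: no parents → C(10,8) = 45; no teachers → C(11,8) = 165; no administrators → C(7,8) = 0.
Add back selections omitting two groups (i.e. drawn from a single group): C(4,8) + C(3,8) + C(7,8) = 0.
By inclusion–exclusion: 3003 − 210 + 0 = 2793.

2793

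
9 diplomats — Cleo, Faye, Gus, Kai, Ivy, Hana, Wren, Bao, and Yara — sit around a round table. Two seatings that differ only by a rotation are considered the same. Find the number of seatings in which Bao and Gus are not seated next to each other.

30240

Without the restriction there are (8)! = 40320 seatings.
Seatings with Bao beside Gus: treat them as a block with 2 internal orders, giving 2 × (7)! = 10080.
Subtracting, 40320 − 10080 = 30240.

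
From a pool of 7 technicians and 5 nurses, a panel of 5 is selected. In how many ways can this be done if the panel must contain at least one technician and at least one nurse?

Unrestricted: C(12,5) = 792 ways to pick any 5 of the 12.
Subtract selections that omit an entire group: no technicians → C(5,5) = 1; no nurses → C(7,5) = 21.
Both groups omitted at once is impossible, so 792 − 22 = 770.

770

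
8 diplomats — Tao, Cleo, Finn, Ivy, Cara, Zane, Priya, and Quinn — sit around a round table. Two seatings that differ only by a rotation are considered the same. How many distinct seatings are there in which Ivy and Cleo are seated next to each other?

1440

Treat {Ivy, Cleo} as one unit (2 internal orders) and seat the resulting 7 units around the table: (6)! circular arrangements.
So 2 × (6)! = 2 × 720 = 1440.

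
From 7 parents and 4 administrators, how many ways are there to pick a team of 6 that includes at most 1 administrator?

Split by how many administrators are chosen (0 through 1).
Sum: C(4,0)·C(7,6) + C(4,1)·C(7,5) = 7 + 84 = 91.

91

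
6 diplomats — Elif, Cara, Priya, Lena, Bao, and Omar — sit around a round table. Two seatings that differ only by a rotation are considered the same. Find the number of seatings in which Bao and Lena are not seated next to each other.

Without the restriction there are (5)! = 120 seatings.
Seatings with Bao beside Lena: treat them as a block with 2 internal orders, giving 2 × (4)! = 48.
Subtracting, 120 − 48 = 72.

72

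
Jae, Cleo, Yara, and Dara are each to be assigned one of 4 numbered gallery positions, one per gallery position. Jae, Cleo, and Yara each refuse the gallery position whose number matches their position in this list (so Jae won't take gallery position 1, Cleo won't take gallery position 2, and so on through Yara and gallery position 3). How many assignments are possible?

Let Aᵢ (for i ∈ {1, 2, 3}) be the placements that put person i in their forbidden gallery position. Any j of these fix j positions, leaving (4−j)! ways to fill the rest, and there are C(3,j) ways to pick which j.
By inclusion–exclusion, the number of valid placements is Σ_{j=0}^{3} (−1)^j C(3,j)·(4−j)!.
Computing: 24 − 18 + 6 − 1 = 11.

11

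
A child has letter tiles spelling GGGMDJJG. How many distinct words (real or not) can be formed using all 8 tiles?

840

GGGMDJJG has 8 letters with G appearing 4 times and J appearing twice.
Dividing 8! = 40320 by 4!·2! = 48 for the repeated letters gives 840.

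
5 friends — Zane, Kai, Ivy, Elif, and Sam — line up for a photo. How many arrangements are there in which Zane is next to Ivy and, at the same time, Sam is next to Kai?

24

Treat {Zane,Ivy} as one block (2 orders) and {Sam,Kai} as another (2 orders).
That leaves 3 units to arrange: 2 × 2 × 3! = 4 × 6 = 24.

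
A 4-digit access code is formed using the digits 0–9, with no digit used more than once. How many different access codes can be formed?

With no repetition, fill the 4 digits in order: 10 choices, then 9, down to 7.
10 × 9 × 8 × 7 = 5040.

5040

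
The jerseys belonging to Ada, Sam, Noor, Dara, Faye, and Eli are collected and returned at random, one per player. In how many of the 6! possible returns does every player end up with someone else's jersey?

This is the derangement count D_6: permutations of 6 items with no fixed point.
By inclusion–exclusion this is Σ_{j=0}^{6} (−1)^j C(6,j)·(6−j)!.
Computing: 720 − 720 + 360 − 120 + 30 − 6 + 1 = 265.

265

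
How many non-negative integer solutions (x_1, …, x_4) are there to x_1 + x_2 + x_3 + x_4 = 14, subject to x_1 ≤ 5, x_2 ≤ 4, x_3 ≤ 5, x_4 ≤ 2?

Without the upper bounds there are C(17,3) = 680 ways to split 14 among 4 variables.
Subtract solutions that violate a single cap (substitute x_i' = x_i − (cap_i+1)): x_1 ≥ 6 gives C(11,3) = 165; x_2 ≥ 5 gives C(12,3) = 220; x_3 ≥ 6 gives C(11,3) = 165; x_4 ≥ 3 gives C(14,3) = 364. Together 914.
Add back pairs where two caps are both exceeded: 20 + 10 + 56 + 20 + 84 + 56 = 246.
Subtract triples: 0 + 1 + 0 + 1 = 2.
By inclusion–exclusion the count is 680 − 914 + 246 − 2 = 10.

10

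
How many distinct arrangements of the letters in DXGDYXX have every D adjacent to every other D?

Treat the 2 copies of D as a single block. The multiset to arrange is then {DD, G, X, X, X, Y}, 6 items in all.
That gives (6)!/(3!) = 120 arrangements.

120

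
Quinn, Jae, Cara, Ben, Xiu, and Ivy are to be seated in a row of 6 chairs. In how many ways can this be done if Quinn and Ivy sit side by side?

Treat {Quinn, Ivy} as a single unit. There are 5 units to order, and the pair itself can be ordered 2 ways.
That gives 2 × 5! = 2 × 120 = 240.

240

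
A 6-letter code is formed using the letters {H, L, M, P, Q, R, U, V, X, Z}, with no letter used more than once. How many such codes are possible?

151200

Choose and order 6 of the 10 symbols: the first letter has 10 options, the next 9, and so on down to 5.
10 × 9 × 8 × 7 × 6 × 5 = 151200.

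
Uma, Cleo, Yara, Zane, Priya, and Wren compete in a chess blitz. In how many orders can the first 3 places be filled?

120

There are 6 choices for 1st place, 5 for 2nd, and 4 for 3rd.
That gives 6 × 5 × 4 = 120.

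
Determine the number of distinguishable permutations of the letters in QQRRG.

30

Letter multiplicities in QQRRG: G×1, Q×2, R×2.
So there are 5! / (2!·2!) = 30 distinguishable arrangements.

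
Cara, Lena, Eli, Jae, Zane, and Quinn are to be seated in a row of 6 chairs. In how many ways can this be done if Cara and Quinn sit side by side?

240

Glue Cara and Quinn into one block (2 internal orders), leaving 5 units to arrange in a row.
That gives 2 × 5! = 2 × 120 = 240.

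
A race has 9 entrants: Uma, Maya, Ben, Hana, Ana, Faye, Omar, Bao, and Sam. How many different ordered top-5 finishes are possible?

There are 9 choices for 1st place, 8 for 2nd, and so on down to 5 for position 5.
That gives 9 × 8 × 7 × 6 × 5 = 15120.

15120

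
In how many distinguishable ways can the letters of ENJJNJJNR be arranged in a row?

2520

The 9 letters of ENJJNJJNR have repeats: J appearing 4 times and N appearing 3 times.
So there are 9! / (4!·3!) = 2520 distinguishable arrangements.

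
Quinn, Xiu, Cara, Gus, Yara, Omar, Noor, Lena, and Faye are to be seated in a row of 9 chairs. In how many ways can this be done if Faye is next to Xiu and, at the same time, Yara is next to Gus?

20160

Treat {Faye,Xiu} as one block (2 orders) and {Yara,Gus} as another (2 orders).
That leaves 7 units to arrange: 2 × 2 × 7! = 4 × 5040 = 20160.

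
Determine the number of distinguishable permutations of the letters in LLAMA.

LLAMA has 5 letters with A appearing twice and L appearing twice.
Dividing 5! = 120 by 2!·2! = 4 for the repeated letters gives 30.

30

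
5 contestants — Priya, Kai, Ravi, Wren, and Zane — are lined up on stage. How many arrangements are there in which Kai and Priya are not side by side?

Of the 5! = 120 arrangements, those with Kai and Priya adjacent number 2 × 4! = 48 (treat the pair as a block with 2 internal orders).
Complementary counting: 120 − 48 = 72.

72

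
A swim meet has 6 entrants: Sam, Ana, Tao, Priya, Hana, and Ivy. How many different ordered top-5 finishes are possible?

720

This is an ordered selection of 5 from 6: P(6,5).
That gives 6 × 5 × 4 × 3 × 2 = 720.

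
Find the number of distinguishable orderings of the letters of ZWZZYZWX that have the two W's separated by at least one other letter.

630

There are 8!/(4!·2!) = 840 arrangements of ZWZZYZWX in total.
Arrangements with the W's together: treat WW as one letter, giving (7)!/(4!) = 210.
Subtracting, 840 − 210 = 630 arrangements keep the W's apart.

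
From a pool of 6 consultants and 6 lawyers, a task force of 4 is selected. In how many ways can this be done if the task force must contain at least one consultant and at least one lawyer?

Total 4-person selections from all 12: C(12,4) = 495.
Selections missing a whole group: no consultants → C(6,4) = 15; no lawyers → C(6,4) = 15.
Both groups omitted at once is impossible, so 495 − 30 = 465.

465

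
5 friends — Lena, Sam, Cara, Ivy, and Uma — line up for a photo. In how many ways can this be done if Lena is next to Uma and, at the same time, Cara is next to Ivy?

24

Treat {Lena,Uma} as one block (2 orders) and {Cara,Ivy} as another (2 orders).
That leaves 3 units to arrange: 2 × 2 × 3! = 4 × 6 = 24.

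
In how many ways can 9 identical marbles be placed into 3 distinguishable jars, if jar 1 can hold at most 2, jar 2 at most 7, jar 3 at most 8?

Ignoring the caps, the number of non-negative solutions to x_1+…+x_3 = 9 is C(11,2) = 55.
Subtract solutions that violate a single cap (substitute x_i' = x_i − (cap_i+1)): x_1 ≥ 3 gives C(8,2) = 28; x_2 ≥ 8 gives C(3,2) = 3; x_3 ≥ 9 gives C(2,2) = 1. Together 32.
No two caps can be exceeded simultaneously, so the pair terms are all 0.
By inclusion–exclusion the count is 55 − 32 + 0 = 23.

23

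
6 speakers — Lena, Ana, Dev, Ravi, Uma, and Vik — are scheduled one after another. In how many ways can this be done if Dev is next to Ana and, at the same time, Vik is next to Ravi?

Treat {Dev,Ana} as one block (2 orders) and {Vik,Ravi} as another (2 orders).
That leaves 4 units to arrange: 2 × 2 × 4! = 4 × 24 = 96.

96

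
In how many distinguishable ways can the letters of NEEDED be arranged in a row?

60

NEEDED has 6 letters with D appearing twice and E appearing 3 times.
So there are 6! / (3!·2!) = 60 distinguishable arrangements.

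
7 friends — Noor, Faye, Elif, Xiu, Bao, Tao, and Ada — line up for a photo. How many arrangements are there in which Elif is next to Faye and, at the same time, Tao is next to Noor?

Treat {Elif,Faye} as one block (2 orders) and {Tao,Noor} as another (2 orders).
That leaves 5 units to arrange: 2 × 2 × 5! = 4 × 120 = 480.

480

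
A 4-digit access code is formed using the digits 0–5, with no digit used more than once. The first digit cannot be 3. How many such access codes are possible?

300

The first digit has 6−1 = 5 choices (anything except 3).
The remaining 3 digits are filled from the other 5 symbols without repetition: 5 × 4 × 3 = 60.
Total: 5 × 60 = 300.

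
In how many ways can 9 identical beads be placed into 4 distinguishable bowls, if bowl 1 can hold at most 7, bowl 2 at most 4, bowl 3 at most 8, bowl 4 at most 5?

Ignoring the caps, the number of non-negative solutions to x_1+…+x_4 = 9 is C(12,3) = 220.
Subtract solutions that violate a single cap (substitute x_i' = x_i − (cap_i+1)): x_1 ≥ 8 gives C(4,3) = 4; x_2 ≥ 5 gives C(7,3) = 35; x_3 ≥ 9 gives C(3,3) = 1; x_4 ≥ 6 gives C(6,3) = 20. Together 60.
No two caps can be exceeded simultaneously, so the pair terms are all 0.
By inclusion–exclusion the count is 220 − 60 + 0 = 160.

160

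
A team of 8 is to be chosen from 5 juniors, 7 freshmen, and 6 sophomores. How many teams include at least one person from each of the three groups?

With no constraint there are C(18,8) = 43758 possible selections.
Selections missing a whole group: no juniors → C(13,8) = 1287; no freshmen → C(11,8) = 165; no sophomores → C(12,8) = 495.
Add back selections omitting two groups (i.e. drawn from a single group): C(5,8) + C(7,8) + C(6,8) = 0.
By inclusion–exclusion: 43758 − 1947 + 0 = 41811.

41811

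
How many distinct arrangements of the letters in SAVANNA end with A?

180

Fix A in the last position and arrange the remaining 6 letters.
Those 6 letters have A appearing twice and N appearing twice, giving (6)!/(2!·2!) = 180.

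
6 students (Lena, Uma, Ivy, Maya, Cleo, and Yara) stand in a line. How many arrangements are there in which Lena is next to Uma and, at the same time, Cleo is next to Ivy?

96

Treat {Lena,Uma} as one block (2 orders) and {Cleo,Ivy} as another (2 orders).
That leaves 4 units to arrange: 2 × 2 × 4! = 4 × 24 = 96.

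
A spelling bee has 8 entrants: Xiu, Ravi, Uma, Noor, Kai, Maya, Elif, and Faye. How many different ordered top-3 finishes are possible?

There are 8 choices for 1st place, 7 for 2nd, and 6 for 3rd.
That gives 8 × 7 × 6 = 336.

336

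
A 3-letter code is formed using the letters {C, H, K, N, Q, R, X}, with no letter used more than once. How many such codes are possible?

Choose and order 3 of the 7 symbols: the first letter has 7 options, the next 6, then 5.
7 × 6 × 5 = 210.

210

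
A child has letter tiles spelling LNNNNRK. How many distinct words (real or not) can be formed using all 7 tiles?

LNNNNRK has 7 letters with N appearing 4 times.
So there are 7! / (4!) = 210 distinguishable arrangements.

210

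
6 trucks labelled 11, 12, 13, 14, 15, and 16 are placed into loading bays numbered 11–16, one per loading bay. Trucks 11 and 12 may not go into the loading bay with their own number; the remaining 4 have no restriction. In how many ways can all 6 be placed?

504

Let Aᵢ (for i ∈ {11, 12}) be the placements that put truck i in its forbidden loading bay. Any j of these fix j positions, leaving (6−j)! ways to fill the rest, and there are C(2,j) ways to pick which j.
By inclusion–exclusion, the number of valid placements is Σ_{j=0}^{2} (−1)^j C(2,j)·(6−j)!.
Computing: 720 − 240 + 24 = 504.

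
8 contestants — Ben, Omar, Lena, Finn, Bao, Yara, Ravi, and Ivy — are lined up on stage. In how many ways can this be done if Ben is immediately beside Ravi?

Treat {Ben, Ravi} as a single unit. There are 7 units to order, and the pair itself can be ordered 2 ways.
So the count is 2·(7)! = 10080.

10080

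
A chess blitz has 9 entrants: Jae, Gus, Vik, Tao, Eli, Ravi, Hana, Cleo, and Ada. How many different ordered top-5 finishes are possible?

15120

There are 9 choices for 1st place, 8 for 2nd, and so on down to 5 for position 5.
That gives 9 × 8 × 7 × 6 × 5 = 15120.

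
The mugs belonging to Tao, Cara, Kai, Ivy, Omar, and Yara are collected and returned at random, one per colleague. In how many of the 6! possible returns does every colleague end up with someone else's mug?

265

Let Aᵢ be the assignments in which colleague i gets their own mug. We want the size of the complement of A₁∪…∪A_6.
By inclusion–exclusion this is Σ_{j=0}^{6} (−1)^j C(6,j)·(6−j)!.
Computing: 720 − 720 + 360 − 120 + 30 − 6 + 1 = 265.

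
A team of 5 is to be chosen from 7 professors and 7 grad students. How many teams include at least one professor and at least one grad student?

1960

With no constraint there are C(14,5) = 2002 possible selections.
Selections missing a whole group: no professors → C(7,5) = 21; no grad students → C(7,5) = 21.
Both groups omitted at once is impossible, so 2002 − 42 = 1960.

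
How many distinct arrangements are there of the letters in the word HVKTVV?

HVKTVV has 6 letters with V appearing 3 times.
The number of distinct arrangements is 6!/(3!) = 720/6 = 120.

120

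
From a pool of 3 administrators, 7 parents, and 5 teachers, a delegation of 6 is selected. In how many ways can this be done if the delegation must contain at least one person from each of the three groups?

Unrestricted: C(15,6) = 5005 ways to pick any 6 of the 15.
Subtract selections that omit an entire group: no administrators → C(12,6) = 924; no parents → C(8,6) = 28; no teachers → C(10,6) = 210.
Add back selections omitting two groups (i.e. drawn from a single group): C(3,6) + C(7,6) + C(5,6) = 7.
By inclusion–exclusion: 5005 − 1162 + 7 = 3850.

3850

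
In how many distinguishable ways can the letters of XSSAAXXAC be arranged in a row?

The 9 letters of XSSAAXXAC have repeats: A appearing 3 times, S appearing twice, and X appearing 3 times.
The number of distinct arrangements is 9!/(3!·3!·2!) = 362880/72 = 5040.

5040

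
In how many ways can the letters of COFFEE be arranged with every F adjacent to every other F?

60

Treat the 2 copies of F as a single block. The multiset to arrange is then {FF, C, E, E, O}, 5 items in all.
That gives (5)!/(2!) = 60 arrangements.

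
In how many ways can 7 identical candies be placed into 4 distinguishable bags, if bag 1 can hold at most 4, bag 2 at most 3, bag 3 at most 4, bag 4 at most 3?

Without the upper bounds there are C(10,3) = 120 ways to split 7 among 4 bags.
Subtract solutions that violate a single cap (substitute x_i' = x_i − (cap_i+1)): x_1 ≥ 5 gives C(5,3) = 10; x_2 ≥ 4 gives C(6,3) = 20; x_3 ≥ 5 gives C(5,3) = 10; x_4 ≥ 4 gives C(6,3) = 20. Together 60.
No two caps can be exceeded simultaneously, so the pair terms are all 0.
By inclusion–exclusion the count is 120 − 60 + 0 = 60.

60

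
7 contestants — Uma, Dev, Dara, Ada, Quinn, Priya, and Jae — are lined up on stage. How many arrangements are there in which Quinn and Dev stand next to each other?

Place the 5 others and the Quinn-Dev pair as 6 objects in a line; the pair has 2 internal arrangements.
That gives 2 × 6! = 2 × 720 = 1440.

1440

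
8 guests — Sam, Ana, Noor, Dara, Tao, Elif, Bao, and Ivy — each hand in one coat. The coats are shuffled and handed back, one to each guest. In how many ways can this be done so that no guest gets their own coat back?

This is the derangement count D_8: permutations of 8 items with no fixed point.
By inclusion–exclusion this is Σ_{j=0}^{8} (−1)^j C(8,j)·(8−j)!.
Computing: 40320 − 40320 + 20160 − 6720 + 1680 − 336 + 56 − 8 + 1 = 14833.

14833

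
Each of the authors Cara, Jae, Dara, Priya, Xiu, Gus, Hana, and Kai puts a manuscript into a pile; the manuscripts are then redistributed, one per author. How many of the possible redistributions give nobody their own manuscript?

14833

This is the derangement count D_8: permutations of 8 items with no fixed point.
By inclusion–exclusion this is Σ_{j=0}^{8} (−1)^j C(8,j)·(8−j)!.
Computing: 40320 − 40320 + 20160 − 6720 + 1680 − 336 + 56 − 8 + 1 = 14833.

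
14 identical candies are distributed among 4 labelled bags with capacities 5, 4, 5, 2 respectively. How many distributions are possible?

10

Without the upper bounds there are C(17,3) = 680 ways to split 14 among 4 bags.
Subtract solutions that violate a single cap (substitute x_i' = x_i − (cap_i+1)): x_1 ≥ 6 gives C(11,3) = 165; x_2 ≥ 5 gives C(12,3) = 220; x_3 ≥ 6 gives C(11,3) = 165; x_4 ≥ 3 gives C(14,3) = 364. Together 914.
Add back pairs where two caps are both exceeded: 20 + 10 + 56 + 20 + 84 + 56 = 246.
Subtract triples: 0 + 1 + 0 + 1 = 2.
By inclusion–exclusion the count is 680 − 914 + 246 − 2 = 10.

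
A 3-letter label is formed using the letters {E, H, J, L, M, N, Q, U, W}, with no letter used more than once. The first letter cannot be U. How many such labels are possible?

448

The first letter has 9−1 = 8 choices (anything except U).
The remaining 2 letters are filled from the other 8 symbols without repetition: 8 × 7 = 56.
Total: 8 × 56 = 448.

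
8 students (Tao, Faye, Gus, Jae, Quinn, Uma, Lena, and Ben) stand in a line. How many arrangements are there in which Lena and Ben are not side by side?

Of the 8! = 40320 arrangements, those with Lena and Ben adjacent number 2 × 7! = 10080 (treat the pair as a block with 2 internal orders).
Complementary counting: 40320 − 10080 = 30240.

30240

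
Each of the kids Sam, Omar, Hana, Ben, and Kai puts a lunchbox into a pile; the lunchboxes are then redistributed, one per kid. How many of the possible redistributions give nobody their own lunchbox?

This is the derangement count D_5: permutations of 5 items with no fixed point.
By inclusion–exclusion this is Σ_{j=0}^{5} (−1)^j C(5,j)·(5−j)!.
Computing: 120 − 120 + 60 − 20 + 5 − 1 = 44.

44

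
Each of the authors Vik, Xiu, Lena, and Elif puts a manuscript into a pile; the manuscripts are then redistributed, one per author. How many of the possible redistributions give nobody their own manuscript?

9

Count assignments avoiding every fixed point. For any j of the 4 authors fixed to their own manuscript, the other 4−j can be arranged in (4−j)! ways.
By inclusion–exclusion this is Σ_{j=0}^{4} (−1)^j C(4,j)·(4−j)!.
Computing: 24 − 24 + 12 − 4 + 1 = 9.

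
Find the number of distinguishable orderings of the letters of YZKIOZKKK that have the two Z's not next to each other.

Total arrangements of YZKIOZKKK: 9!/(4!·2!) = 7560.
If the two Z's are adjacent, glue them into one block, leaving 8 items to arrange: (8)!/(4!) = 1680 ways.
Hence 7560 − 1680 = 5880.

5880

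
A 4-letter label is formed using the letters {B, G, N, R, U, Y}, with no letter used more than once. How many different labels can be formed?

360

This is a permutation of 4 out of 6: P(6,4) = 6!/2!.
6 × 5 × 4 × 3 = 360.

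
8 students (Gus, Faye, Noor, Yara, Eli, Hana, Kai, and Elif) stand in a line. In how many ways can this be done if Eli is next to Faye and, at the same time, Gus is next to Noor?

2880

Treat {Eli,Faye} as one block (2 orders) and {Gus,Noor} as another (2 orders).
That leaves 6 units to arrange: 2 × 2 × 6! = 4 × 720 = 2880.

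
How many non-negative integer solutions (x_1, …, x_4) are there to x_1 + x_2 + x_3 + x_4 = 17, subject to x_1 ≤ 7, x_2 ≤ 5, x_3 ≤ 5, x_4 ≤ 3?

20

By stars and bars, unrestricted non-negative solutions to x_1+…+x_4 = 17 number C(17+3,3) = 1140.
Subtract solutions that violate a single cap (substitute x_i' = x_i − (cap_i+1)): x_1 ≥ 8 gives C(12,3) = 220; x_2 ≥ 6 gives C(14,3) = 364; x_3 ≥ 6 gives C(14,3) = 364; x_4 ≥ 4 gives C(16,3) = 560. Together 1508.
Add back pairs where two caps are both exceeded: 20 + 20 + 56 + 56 + 120 + 120 = 392.
Subtract triples: 0 + 0 + 0 + 4 = 4.
By inclusion–exclusion the count is 1140 − 1508 + 392 − 4 = 20.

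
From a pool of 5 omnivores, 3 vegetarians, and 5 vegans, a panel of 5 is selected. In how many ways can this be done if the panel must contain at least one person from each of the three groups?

With no constraint there are C(13,5) = 1287 possible selections.
Subtract selections that omit an entire group: no omnivores → C(8,5) = 56; no vegetarians → C(10,5) = 252; no vegans → C(8,5) = 56.
Add back selections omitting two groups (i.e. drawn from a single group): C(5,5) + C(3,5) + C(5,5) = 2.
By inclusion–exclusion: 1287 − 364 + 2 = 925.

925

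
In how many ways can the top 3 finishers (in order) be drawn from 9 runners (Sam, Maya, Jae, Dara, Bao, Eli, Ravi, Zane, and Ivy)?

504

There are 9 choices for 1st place, 8 for 2nd, and 7 for 3rd.
That gives 9 × 8 × 7 = 504.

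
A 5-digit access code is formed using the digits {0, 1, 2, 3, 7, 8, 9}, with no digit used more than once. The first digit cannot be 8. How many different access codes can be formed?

2160

The first digit has 7−1 = 6 choices (anything except 8).
The remaining 4 digits are filled from the other 6 symbols without repetition: 6 × 5 × 4 × 3 = 360.
Total: 6 × 360 = 2160.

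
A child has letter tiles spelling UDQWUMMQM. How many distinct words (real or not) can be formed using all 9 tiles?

15120

Letter multiplicities in UDQWUMMQM: D×1, M×3, Q×2, U×2, W×1.
So there are 9! / (3!·2!·2!) = 15120 distinguishable arrangements.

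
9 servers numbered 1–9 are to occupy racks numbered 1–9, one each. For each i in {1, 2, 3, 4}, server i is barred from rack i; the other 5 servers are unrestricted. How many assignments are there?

229080

Let Aᵢ (for 1 ≤ i ≤ 4) be the placements that put server i in its forbidden rack. Any j of these fix j positions, leaving (9−j)! ways to fill the rest, and there are C(4,j) ways to pick which j.
By inclusion–exclusion, the number of valid placements is Σ_{j=0}^{4} (−1)^j C(4,j)·(9−j)!.
Computing: 362880 − 161280 + 30240 − 2880 + 120 = 229080.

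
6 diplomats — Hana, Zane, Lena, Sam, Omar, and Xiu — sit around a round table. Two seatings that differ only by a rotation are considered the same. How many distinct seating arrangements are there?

Seat Hana anywhere (absorbing the rotational symmetry), then permute the other 5: (5)! = 120.

120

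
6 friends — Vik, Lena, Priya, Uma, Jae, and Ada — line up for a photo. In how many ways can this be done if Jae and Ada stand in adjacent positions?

Glue Jae and Ada into one block (2 internal orders), leaving 5 units to arrange in a row.
That gives 2 × 5! = 2 × 120 = 240.

240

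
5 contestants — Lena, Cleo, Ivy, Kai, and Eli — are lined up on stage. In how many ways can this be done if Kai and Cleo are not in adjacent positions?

72

There are 5! = 120 arrangements in all. If Kai and Cleo are adjacent, merging them into one block gives 2·(4)! = 48 arrangements.
So 120 − 48 = 72 arrangements keep them apart.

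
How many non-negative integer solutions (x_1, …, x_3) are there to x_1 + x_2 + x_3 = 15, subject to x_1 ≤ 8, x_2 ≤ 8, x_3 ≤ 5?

27

Ignoring the caps, the number of non-negative solutions to x_1+…+x_3 = 15 is C(17,2) = 136.
Subtract solutions that violate a single cap (substitute x_i' = x_i − (cap_i+1)): x_1 ≥ 9 gives C(8,2) = 28; x_2 ≥ 9 gives C(8,2) = 28; x_3 ≥ 6 gives C(11,2) = 55. Together 111.
Add back pairs where two caps are both exceeded: 0 + 1 + 1 = 2.
By inclusion–exclusion the count is 136 − 111 + 2 = 27.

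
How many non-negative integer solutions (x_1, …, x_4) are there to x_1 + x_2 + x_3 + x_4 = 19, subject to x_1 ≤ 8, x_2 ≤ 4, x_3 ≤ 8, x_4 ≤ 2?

19

By stars and bars, unrestricted non-negative solutions to x_1+…+x_4 = 19 number C(19+3,3) = 1540.
Subtract solutions that violate a single cap (substitute x_i' = x_i − (cap_i+1)): x_1 ≥ 9 gives C(13,3) = 286; x_2 ≥ 5 gives C(17,3) = 680; x_3 ≥ 9 gives C(13,3) = 286; x_4 ≥ 3 gives C(19,3) = 969. Together 2221.
Add back pairs where two caps are both exceeded: 56 + 4 + 120 + 56 + 364 + 120 = 720.
Subtract triples: 0 + 10 + 0 + 10 = 20.
By inclusion–exclusion the count is 1540 − 2221 + 720 − 20 = 19.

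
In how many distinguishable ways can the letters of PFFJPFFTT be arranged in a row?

PFFJPFFTT has 9 letters with F appearing 4 times, P appearing twice, and T appearing twice.
The number of distinct arrangements is 9!/(4!·2!·2!) = 362880/96 = 3780.

3780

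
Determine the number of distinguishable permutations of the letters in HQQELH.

The 6 letters of HQQELH have repeats: H appearing twice and Q appearing twice.
The number of distinct arrangements is 6!/(2!·2!) = 720/4 = 180.

180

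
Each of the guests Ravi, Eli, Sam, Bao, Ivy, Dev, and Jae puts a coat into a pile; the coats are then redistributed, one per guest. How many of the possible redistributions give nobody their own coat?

1854

Let Aᵢ be the assignments in which guest i gets their own coat. We want the size of the complement of A₁∪…∪A_7.
By inclusion–exclusion this is Σ_{j=0}^{7} (−1)^j C(7,j)·(7−j)!.
Computing: 5040 − 5040 + 2520 − 840 + 210 − 42 + 7 − 1 = 1854.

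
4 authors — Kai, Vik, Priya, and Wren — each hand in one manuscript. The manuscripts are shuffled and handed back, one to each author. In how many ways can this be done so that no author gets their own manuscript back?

This is the derangement count D_4: permutations of 4 items with no fixed point.
By inclusion–exclusion this is Σ_{j=0}^{4} (−1)^j C(4,j)·(4−j)!.
Computing: 24 − 24 + 12 − 4 + 1 = 9.

9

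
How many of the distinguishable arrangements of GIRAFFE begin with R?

Fix R in the first position and arrange the remaining 6 letters.
Those 6 letters have F appearing twice, giving (6)!/(2!) = 360.

360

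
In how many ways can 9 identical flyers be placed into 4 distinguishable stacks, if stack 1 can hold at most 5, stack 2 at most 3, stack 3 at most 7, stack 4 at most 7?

By stars and bars, unrestricted non-negative solutions to x_1+…+x_4 = 9 number C(9+3,3) = 220.
Subtract solutions that violate a single cap (substitute x_i' = x_i − (cap_i+1)): x_1 ≥ 6 gives C(6,3) = 20; x_2 ≥ 4 gives C(8,3) = 56; x_3 ≥ 8 gives C(4,3) = 4; x_4 ≥ 8 gives C(4,3) = 4. Together 84.
No two caps can be exceeded simultaneously, so the pair terms are all 0.
By inclusion–exclusion the count is 220 − 84 + 0 = 136.

136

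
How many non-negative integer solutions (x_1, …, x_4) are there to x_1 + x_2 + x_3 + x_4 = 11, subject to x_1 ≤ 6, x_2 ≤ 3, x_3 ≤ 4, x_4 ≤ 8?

By stars and bars, unrestricted non-negative solutions to x_1+…+x_4 = 11 number C(11+3,3) = 364.
Subtract solutions that violate a single cap (substitute x_i' = x_i − (cap_i+1)): x_1 ≥ 7 gives C(7,3) = 35; x_2 ≥ 4 gives C(10,3) = 120; x_3 ≥ 5 gives C(9,3) = 84; x_4 ≥ 9 gives C(5,3) = 10. Together 249.
Add back pairs where two caps are both exceeded: 1 + 0 + 0 + 10 + 0 + 0 = 11.
By inclusion–exclusion the count is 364 − 249 + 11 = 126.

126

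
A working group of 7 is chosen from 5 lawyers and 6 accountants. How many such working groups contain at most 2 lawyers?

65

Split by how many lawyers are chosen (0 through 2).
Sum: C(5,0)·C(6,7) + C(5,1)·C(6,6) + C(5,2)·C(6,5) = 0 + 5 + 60 = 65.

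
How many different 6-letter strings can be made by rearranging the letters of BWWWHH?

The 6 letters of BWWWHH have repeats: H appearing twice and W appearing 3 times.
So there are 6! / (3!·2!) = 60 distinguishable arrangements.

60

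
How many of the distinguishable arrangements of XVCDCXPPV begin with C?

With the first slot taken by C, it remains to arrange the other 8 letters (XVDCXPPV).
Those 8 letters have P appearing twice, V appearing twice, and X appearing twice, giving (8)!/(2!·2!·2!) = 5040.

5040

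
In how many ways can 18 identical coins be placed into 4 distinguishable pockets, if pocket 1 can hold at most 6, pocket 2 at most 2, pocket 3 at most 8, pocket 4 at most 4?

10

Without the upper bounds there are C(21,3) = 1330 ways to split 18 among 4 pockets.
Subtract solutions that violate a single cap (substitute x_i' = x_i − (cap_i+1)): x_1 ≥ 7 gives C(14,3) = 364; x_2 ≥ 3 gives C(18,3) = 816; x_3 ≥ 9 gives C(12,3) = 220; x_4 ≥ 5 gives C(16,3) = 560. Together 1960.
Add back pairs where two caps are both exceeded: 165 + 10 + 84 + 84 + 286 + 35 = 664.
Subtract triples: 0 + 20 + 0 + 4 = 24.
By inclusion–exclusion the count is 1330 − 1960 + 664 − 24 = 10.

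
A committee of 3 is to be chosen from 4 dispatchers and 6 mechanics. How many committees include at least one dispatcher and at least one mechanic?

96

Total 3-person selections from all 10: C(10,3) = 120.
Subtract selections that omit an entire group: no dispatchers → C(6,3) = 20; no mechanics → C(4,3) = 4.
Both groups omitted at once is impossible, so 120 − 24 = 96.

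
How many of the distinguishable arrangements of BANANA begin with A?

30

Fix A in the first position and arrange the remaining 5 letters.
Those 5 letters have A appearing twice and N appearing twice, giving (5)!/(2!·2!) = 30.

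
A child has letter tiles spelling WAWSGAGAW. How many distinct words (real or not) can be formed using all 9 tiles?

The 9 letters of WAWSGAGAW have repeats: A appearing 3 times, G appearing twice, and W appearing 3 times.
Dividing 9! = 362880 by 3!·3!·2! = 72 for the repeated letters gives 5040.

5040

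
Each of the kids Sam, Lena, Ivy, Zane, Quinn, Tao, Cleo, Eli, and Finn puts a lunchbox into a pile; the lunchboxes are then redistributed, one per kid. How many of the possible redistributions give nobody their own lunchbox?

Let Aᵢ be the assignments in which kid i gets their own lunchbox. We want the size of the complement of A₁∪…∪A_9.
By inclusion–exclusion this is Σ_{j=0}^{9} (−1)^j C(9,j)·(9−j)!.
Computing: 362880 − 362880 + 181440 − 60480 + 15120 − 3024 + 504 − 72 + 9 − 1 = 133496.

133496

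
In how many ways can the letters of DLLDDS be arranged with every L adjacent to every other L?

20

Treat the 2 copies of L as a single block. The multiset to arrange is then {LL, D, D, D, S}, 5 items in all.
That gives (5)!/(3!) = 20 arrangements.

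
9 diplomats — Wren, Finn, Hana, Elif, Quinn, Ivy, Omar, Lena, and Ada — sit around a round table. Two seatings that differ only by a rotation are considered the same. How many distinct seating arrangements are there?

Around a circle, 9 distinct people have 9!/9 = (8)! = 40320 rotationally distinct seatings.

40320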